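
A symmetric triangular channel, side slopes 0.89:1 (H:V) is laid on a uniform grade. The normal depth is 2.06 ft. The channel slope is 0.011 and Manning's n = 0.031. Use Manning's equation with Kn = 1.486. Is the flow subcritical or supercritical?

subcritical

For a triangular section with side slope z = 0.89: A = zy² = 0.89×2.06² = 3.777 ft²; P = 2y√(1+z²) = 2×2.06×1.339 = 5.515 ft.
Hydraulic radius R = A/P = 3.777/5.515 = 0.6848 ft.
V = (1.486/n) R^(2/3) √S = (1.486/0.031) × 0.6848^(2/3) × √0.011 = 3.906 ft/s. Hydraulic depth D_h = A/T = 3.777/3.667 = 1.03 ft.
Froude number Fr = V/√(g·D_h) = 3.906/√(32.2×1.03) = 0.678, which is less than 1, so the flow is subcritical.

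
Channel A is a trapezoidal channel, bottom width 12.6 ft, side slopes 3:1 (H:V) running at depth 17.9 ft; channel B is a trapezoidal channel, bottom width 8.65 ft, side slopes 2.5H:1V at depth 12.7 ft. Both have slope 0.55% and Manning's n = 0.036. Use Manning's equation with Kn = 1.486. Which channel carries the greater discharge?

channel A

Channel A: With bottom width b = 12.6 ft and side slope z = 3: A = (b + zy)y = (12.6 + 3×17.9)×17.9 = 1187 ft²; P = b + 2y√(1+z²) = 12.6 + 2×17.9×3.162 = 125.8 ft. Hydraulic radius R = A/P = 1187/125.8 = 9.433 ft. Q_A = (1.486/0.036)·1187·9.433^(2/3)·√0.0055 = 16220 ft³/s.
Channel B: With bottom width b = 8.65 ft and side slope z = 2.5: A = (b + zy)y = (8.65 + 2.5×12.7)×12.7 = 513.1 ft²; P = b + 2y√(1+z²) = 8.65 + 2×12.7×2.693 = 77.04 ft. Hydraulic radius R = A/P = 513.1/77.04 = 6.66 ft. Q_B = (1.486/0.036)·513.1·6.66^(2/3)·√0.0055 = 5560 ft³/s.
Q_A = 16220 ft³/s vs Q_B = 5560 ft³/s, so channel A carries more.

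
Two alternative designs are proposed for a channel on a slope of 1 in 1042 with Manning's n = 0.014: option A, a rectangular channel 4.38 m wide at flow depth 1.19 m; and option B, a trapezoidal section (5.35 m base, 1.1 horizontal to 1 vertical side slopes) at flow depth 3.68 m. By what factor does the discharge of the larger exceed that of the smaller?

Channel A: Flow area A = b·y = 4.38 × 1.19 = 5.212 m². Wetted perimeter P = b + 2y = 4.38 + 2×1.19 = 6.76 m. Hydraulic radius R = A/P = 5.212/6.76 = 0.771 m. Q_A = (1/0.014)·5.212·0.771^(2/3)·√0.0009597 = 9.698 m³/s.
Channel B: With bottom width b = 5.35 m and side slope z = 1.1: A = (b + zy)y = (5.35 + 1.1×3.68)×3.68 = 34.58 m²; P = b + 2y√(1+z²) = 5.35 + 2×3.68×1.487 = 16.29 m. Hydraulic radius R = A/P = 34.58/16.29 = 2.123 m. Q_B = (1/0.014)·34.58·2.123^(2/3)·√0.0009597 = 126.4 m³/s.
The larger discharge is 126.4 m³/s and the smaller is 9.698 m³/s; the ratio is 13.

13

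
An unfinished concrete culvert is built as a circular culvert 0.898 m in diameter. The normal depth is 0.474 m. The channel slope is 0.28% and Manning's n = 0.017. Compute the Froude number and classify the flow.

subcritical

For a circular section of diameter D = 0.898 m at depth y = 0.474 m, the central angle is θ = 2 arccos(1 − 2y/D) = 3.253 rad. Then A = (D²/8)(θ − sin θ) = 0.3391 m² and P = Dθ/2 = 1.461 m.
Hydraulic radius R = A/P = 0.3391/1.461 = 0.2322 m.
V = (1/n) R^(2/3) √S = (1/0.017) × 0.2322^(2/3) × √0.0028 = 1.176 m/s. Hydraulic depth D_h = A/T = 0.3391/0.8966 = 0.3782 m.
Froude number Fr = V/√(g·D_h) = 1.176/√(9.81×0.3782) = 0.61, which is less than 1, so the flow is subcritical.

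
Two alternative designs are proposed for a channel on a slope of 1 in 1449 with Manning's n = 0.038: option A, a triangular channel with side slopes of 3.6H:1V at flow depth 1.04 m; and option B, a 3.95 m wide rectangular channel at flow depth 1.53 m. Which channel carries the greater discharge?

Channel A: For a triangular section with side slope z = 3.6: A = zy² = 3.6×1.04² = 3.894 m²; P = 2y√(1+z²) = 2×1.04×3.736 = 7.772 m. Hydraulic radius R = A/P = 3.894/7.772 = 0.501 m. Q_A = (1/0.038)·3.894·0.501^(2/3)·√0.0006901 = 1.698 m³/s.
Channel B: Flow area A = b·y = 3.95 × 1.53 = 6.044 m². Wetted perimeter P = b + 2y = 3.95 + 2×1.53 = 7.01 m. Hydraulic radius R = A/P = 6.044/7.01 = 0.8621 m. Q_B = (1/0.038)·6.044·0.8621^(2/3)·√0.0006901 = 3.785 m³/s.
Q_A = 1.698 m³/s vs Q_B = 3.785 m³/s, so channel B carries more.

channel B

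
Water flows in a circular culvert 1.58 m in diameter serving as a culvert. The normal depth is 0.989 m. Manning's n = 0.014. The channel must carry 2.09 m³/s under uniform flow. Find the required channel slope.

S = 0.0015

For a circular section of diameter D = 1.58 m at depth y = 0.989 m, the central angle is θ = 2 arccos(1 − 2y/D) = 3.651 rad. Then A = (D²/8)(θ − sin θ) = 1.291 m² and P = Dθ/2 = 2.884 m.
Hydraulic radius R = A/P = 1.291/2.884 = 0.4477 m.
From Manning's equation, S = [nQ / (1 A R^(2/3))]² = [0.014 × 2.09 / (1 × 1.291 × 0.4477^(2/3))]² = 0.0015.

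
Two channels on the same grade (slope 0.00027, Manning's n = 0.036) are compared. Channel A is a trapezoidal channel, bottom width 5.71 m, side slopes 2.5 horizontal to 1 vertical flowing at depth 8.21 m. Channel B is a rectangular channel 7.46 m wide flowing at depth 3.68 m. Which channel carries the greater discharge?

Channel A: With bottom width b = 5.71 m and side slope z = 2.5: A = (b + zy)y = (5.71 + 2.5×8.21)×8.21 = 215.4 m²; P = b + 2y√(1+z²) = 5.71 + 2×8.21×2.693 = 49.92 m. Hydraulic radius R = A/P = 215.4/49.92 = 4.315 m. Q_A = (1/0.036)·215.4·4.315^(2/3)·√0.00027 = 260.5 m³/s.
Channel B: Flow area A = b·y = 7.46 × 3.68 = 27.45 m². Wetted perimeter P = b + 2y = 7.46 + 2×3.68 = 14.82 m. Hydraulic radius R = A/P = 27.45/14.82 = 1.852 m. Q_B = (1/0.036)·27.45·1.852^(2/3)·√0.00027 = 18.9 m³/s.
Q_A = 260.5 m³/s vs Q_B = 18.9 m³/s, so channel A carries more.

channel A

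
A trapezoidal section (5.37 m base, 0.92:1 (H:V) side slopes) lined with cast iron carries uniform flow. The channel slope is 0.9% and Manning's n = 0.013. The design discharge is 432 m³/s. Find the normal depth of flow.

y_n = 3.91 m

Manning's equation rearranged: A R^(2/3) = nQ / (1·√S) = 0.013 × 432 / (√0.009) = 59.2.
Try y = 2.93 m: A R^(2/3) = 34.61 — too small.
Try y = 4.35 m: A R^(2/3) = 72.5 — too large.
Try y = 3.91 m: A R^(2/3) = 59.16 — ≈ 59.2.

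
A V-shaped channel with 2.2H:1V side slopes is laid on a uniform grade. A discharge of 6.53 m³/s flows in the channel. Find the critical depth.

y_c = 1.12 m

At critical depth, Q² T / (g A³) = 1, i.e. A³/T = Q²/g = 6.53²/9.81 = 4.347.
At y = 1.28 m: A³/T = 8.315 — high.
At y = 0.803 m: A³/T = 0.808 — low.
At y = 1.12 m: A³/T = 4.265 — matches.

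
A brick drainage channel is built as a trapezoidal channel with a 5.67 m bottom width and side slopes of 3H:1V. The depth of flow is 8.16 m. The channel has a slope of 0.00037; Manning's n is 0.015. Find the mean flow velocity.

V = 3.39 m/s

With bottom width b = 5.67 m and side slope z = 3: A = (b + zy)y = (5.67 + 3×8.16)×8.16 = 246 m²; P = b + 2y√(1+z²) = 5.67 + 2×8.16×3.162 = 57.28 m.
Hydraulic radius R = A/P = 246/57.28 = 4.295 m.
From Manning's equation, V = (1/n) R^(2/3) S^(1/2) = (1/0.015) × 4.295^(2/3) × 0.00037^(1/2) = 3.39 m/s.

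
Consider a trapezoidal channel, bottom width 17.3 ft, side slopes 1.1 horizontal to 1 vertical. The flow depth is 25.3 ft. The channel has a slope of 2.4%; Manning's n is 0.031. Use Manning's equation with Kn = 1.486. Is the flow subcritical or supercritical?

supercritical

With bottom width b = 17.3 ft and side slope z = 1.1: A = (b + zy)y = (17.3 + 1.1×25.3)×25.3 = 1142 ft²; P = b + 2y√(1+z²) = 17.3 + 2×25.3×1.487 = 92.52 ft.
Hydraulic radius R = A/P = 1142/92.52 = 12.34 ft.
V = (1.486/n) R^(2/3) √S = (1.486/0.031) × 12.34^(2/3) × √0.024 = 39.66 ft/s. Hydraulic depth D_h = A/T = 1142/72.96 = 15.65 ft.
Froude number Fr = V/√(g·D_h) = 39.66/√(32.2×15.65) = 1.77, which is greater than 1, so the flow is supercritical.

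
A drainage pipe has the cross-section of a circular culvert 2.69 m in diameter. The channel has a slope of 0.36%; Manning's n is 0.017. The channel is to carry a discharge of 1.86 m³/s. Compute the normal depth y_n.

y_n = 0.631 m

Manning's equation rearranged: A R^(2/3) = nQ / (1·√S) = 0.017 × 1.86 / (√0.0036) = 0.527.
Trying y = 0.701 m: A R^(2/3) = 0.6487 — over.
Trying y = 0.511 m: A R^(2/3) = 0.3441 — short.
Trying y = 0.631 m: A R^(2/3) = 0.5264 — close enough.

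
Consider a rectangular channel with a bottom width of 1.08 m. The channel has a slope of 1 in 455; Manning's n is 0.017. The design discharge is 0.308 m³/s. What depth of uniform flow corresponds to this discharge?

Manning's equation rearranged: A R^(2/3) = nQ / (1·√S) = 0.017 × 0.308 / (√0.002198) = 0.1117.
Trying y = 0.337 m: A R^(2/3) = 0.1276 — high.
Trying y = 0.24 m: A R^(2/3) = 0.07834 — low.
Trying y = 0.307 m: A R^(2/3) = 0.1118 — ≈ 0.1117.

y_n = 0.307 m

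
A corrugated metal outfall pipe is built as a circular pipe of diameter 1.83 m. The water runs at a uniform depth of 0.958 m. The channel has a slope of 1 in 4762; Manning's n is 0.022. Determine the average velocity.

V = 0.399 m/s

For a circular section of diameter D = 1.83 m at depth y = 0.958 m, the central angle is θ = 2 arccos(1 − 2y/D) = 3.236 rad. Then A = (D²/8)(θ − sin θ) = 1.394 m² and P = Dθ/2 = 2.961 m.
Hydraulic radius R = A/P = 1.394/2.961 = 0.4708 m.
From Manning's equation, V = (1/n) R^(2/3) S^(1/2) = (1/0.022) × 0.4708^(2/3) × 0.00021^(1/2) = 0.399 m/s.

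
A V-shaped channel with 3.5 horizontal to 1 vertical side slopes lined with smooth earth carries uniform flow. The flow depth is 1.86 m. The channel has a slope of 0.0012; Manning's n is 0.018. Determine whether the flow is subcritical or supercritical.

subcritical

For a triangular section with side slope z = 3.5: A = zy² = 3.5×1.86² = 12.11 m²; P = 2y√(1+z²) = 2×1.86×3.64 = 13.54 m.
Hydraulic radius R = A/P = 12.11/13.54 = 0.8942 m.
V = (1/n) R^(2/3) √S = (1/0.018) × 0.8942^(2/3) × √0.0012 = 1.786 m/s. Hydraulic depth D_h = A/T = 12.11/13.02 = 0.93 m.
Froude number Fr = V/√(g·D_h) = 1.786/√(9.81×0.93) = 0.591, which is less than 1, so the flow is subcritical.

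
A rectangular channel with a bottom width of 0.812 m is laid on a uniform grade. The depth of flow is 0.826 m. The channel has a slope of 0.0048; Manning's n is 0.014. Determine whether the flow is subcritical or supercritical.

Flow area A = b·y = 0.812 × 0.826 = 0.6707 m². Wetted perimeter P = b + 2y = 0.812 + 2×0.826 = 2.464 m.
Hydraulic radius R = A/P = 0.6707/2.464 = 0.2722 m.
V = (1/n) R^(2/3) √S = (1/0.014) × 0.2722^(2/3) × √0.0048 = 2.079 m/s. Hydraulic depth D_h = A/T = 0.6707/0.812 = 0.826 m.
Froude number Fr = V/√(g·D_h) = 2.079/√(9.81×0.826) = 0.73, which is less than 1, so the flow is subcritical.

subcritical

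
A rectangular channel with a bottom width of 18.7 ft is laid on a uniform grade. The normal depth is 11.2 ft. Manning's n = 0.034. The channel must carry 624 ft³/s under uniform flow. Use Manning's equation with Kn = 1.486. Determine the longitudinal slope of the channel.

Flow area A = b·y = 18.7 × 11.2 = 209.4 ft². Wetted perimeter P = b + 2y = 18.7 + 2×11.2 = 41.1 ft.
Hydraulic radius R = A/P = 209.4/41.1 = 5.096 ft.
From Manning's equation, S = [nQ / (1.486 A R^(2/3))]² = [0.034 × 624 / (1.486 × 209.4 × 5.096^(2/3))]² = 0.00053.

S = 0.00053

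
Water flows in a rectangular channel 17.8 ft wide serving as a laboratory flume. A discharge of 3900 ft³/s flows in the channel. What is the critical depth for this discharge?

y_c = 11.4 ft

For a rectangular channel, critical depth y_c = (q²/g)^(1/3) where q = Q/b = 3900/17.8 = 219.1 ft²/s.
So y_c = (219.1²/32.2)^(1/3) = 11.4 ft.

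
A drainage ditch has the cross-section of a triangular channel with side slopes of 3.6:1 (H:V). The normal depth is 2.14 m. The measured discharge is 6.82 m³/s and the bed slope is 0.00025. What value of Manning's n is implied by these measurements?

For a triangular section with side slope z = 3.6: A = zy² = 3.6×2.14² = 16.49 m²; P = 2y√(1+z²) = 2×2.14×3.736 = 15.99 m.
Hydraulic radius R = A/P = 16.49/15.99 = 1.031 m.
Rearranging Manning's equation: n = (1/Q) A R^(2/3) S^(1/2) = (1/6.82) × 16.49 × 1.031^(2/3) × √0.00025 = 0.039.

n = 0.039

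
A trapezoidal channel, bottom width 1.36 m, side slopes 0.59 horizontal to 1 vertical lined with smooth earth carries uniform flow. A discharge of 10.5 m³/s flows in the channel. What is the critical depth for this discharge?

At critical depth, Q² T / (g A³) = 1, i.e. A³/T = Q²/g = 10.5²/9.81 = 11.24.
Try y = 1.06 m: A³/T = 3.57 — short.
Try y = 1.47 m: A³/T = 11.34 — matches.

y_c = 1.47 m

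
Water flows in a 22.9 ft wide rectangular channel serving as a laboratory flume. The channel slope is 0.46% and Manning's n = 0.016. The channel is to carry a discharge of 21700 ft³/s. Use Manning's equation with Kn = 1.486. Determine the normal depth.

y_n = 35.7 ft

Manning's equation rearranged: A R^(2/3) = nQ / (1.486·√S) = 0.016 × 21700 / (1.486 × √0.0046) = 3445.
At y = 25.4 ft: A R^(2/3) = 2306 — low.
At y = 35.7 ft: A R^(2/3) = 3450 — ≈ 3445.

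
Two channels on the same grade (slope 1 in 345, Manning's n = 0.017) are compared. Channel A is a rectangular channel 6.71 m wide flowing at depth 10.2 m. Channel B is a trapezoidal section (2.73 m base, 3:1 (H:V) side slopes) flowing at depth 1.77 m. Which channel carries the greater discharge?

channel A

Channel A: Flow area A = b·y = 6.71 × 10.2 = 68.44 m². Wetted perimeter P = b + 2y = 6.71 + 2×10.2 = 27.11 m. Hydraulic radius R = A/P = 68.44/27.11 = 2.525 m. Q_A = (1/0.017)·68.44·2.525^(2/3)·√0.002899 = 401.9 m³/s.
Channel B: With bottom width b = 2.73 m and side slope z = 3: A = (b + zy)y = (2.73 + 3×1.77)×1.77 = 14.23 m²; P = b + 2y√(1+z²) = 2.73 + 2×1.77×3.162 = 13.92 m. Hydraulic radius R = A/P = 14.23/13.92 = 1.022 m. Q_B = (1/0.017)·14.23·1.022^(2/3)·√0.002899 = 45.73 m³/s.
Q_A = 401.9 m³/s vs Q_B = 45.73 m³/s, so channel A carries more.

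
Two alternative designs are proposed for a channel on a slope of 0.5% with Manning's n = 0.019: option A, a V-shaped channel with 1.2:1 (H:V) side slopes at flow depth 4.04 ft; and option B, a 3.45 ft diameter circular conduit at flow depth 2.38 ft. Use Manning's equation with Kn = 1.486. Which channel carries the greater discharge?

channel A

Channel A: For a triangular section with side slope z = 1.2: A = zy² = 1.2×4.04² = 19.59 ft²; P = 2y√(1+z²) = 2×4.04×1.562 = 12.62 ft. Hydraulic radius R = A/P = 19.59/12.62 = 1.552 ft. Q_A = (1.486/0.019)·19.59·1.552^(2/3)·√0.005 = 145.2 ft³/s.
Channel B: For a circular section of diameter D = 3.45 ft at depth y = 2.38 ft, the central angle is θ = 2 arccos(1 − 2y/D) = 3.921 rad. Then A = (D²/8)(θ − sin θ) = 6.878 ft² and P = Dθ/2 = 6.763 ft. Hydraulic radius R = A/P = 6.878/6.763 = 1.017 ft. Q_B = (1.486/0.019)·6.878·1.017^(2/3)·√0.005 = 38.47 ft³/s.
Q_A = 145.2 ft³/s vs Q_B = 38.47 ft³/s, so channel A carries more.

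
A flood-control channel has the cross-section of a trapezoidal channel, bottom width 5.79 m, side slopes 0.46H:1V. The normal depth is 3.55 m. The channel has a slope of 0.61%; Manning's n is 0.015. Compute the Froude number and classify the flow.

With bottom width b = 5.79 m and side slope z = 0.46: A = (b + zy)y = (5.79 + 0.46×3.55)×3.55 = 26.35 m²; P = b + 2y√(1+z²) = 5.79 + 2×3.55×1.101 = 13.61 m.
Hydraulic radius R = A/P = 26.35/13.61 = 1.937 m.
V = (1/n) R^(2/3) √S = (1/0.015) × 1.937^(2/3) × √0.0061 = 8.091 m/s. Hydraulic depth D_h = A/T = 26.35/9.056 = 2.91 m.
Froude number Fr = V/√(g·D_h) = 8.091/√(9.81×2.91) = 1.51, which is greater than 1, so the flow is supercritical.

supercritical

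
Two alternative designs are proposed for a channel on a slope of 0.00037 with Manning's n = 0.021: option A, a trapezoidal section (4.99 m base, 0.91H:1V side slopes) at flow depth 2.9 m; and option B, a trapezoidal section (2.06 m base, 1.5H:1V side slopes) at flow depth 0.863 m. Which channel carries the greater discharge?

Channel A: With bottom width b = 4.99 m and side slope z = 0.91: A = (b + zy)y = (4.99 + 0.91×2.9)×2.9 = 22.12 m²; P = b + 2y√(1+z²) = 4.99 + 2×2.9×1.352 = 12.83 m. Hydraulic radius R = A/P = 22.12/12.83 = 1.724 m. Q_A = (1/0.021)·22.12·1.724^(2/3)·√0.00037 = 29.14 m³/s.
Channel B: With bottom width b = 2.06 m and side slope z = 1.5: A = (b + zy)y = (2.06 + 1.5×0.863)×0.863 = 2.895 m²; P = b + 2y√(1+z²) = 2.06 + 2×0.863×1.803 = 5.172 m. Hydraulic radius R = A/P = 2.895/5.172 = 0.5598 m. Q_B = (1/0.021)·2.895·0.5598^(2/3)·√0.00037 = 1.801 m³/s.
Q_A = 29.14 m³/s vs Q_B = 1.801 m³/s, so channel A carries more.

channel A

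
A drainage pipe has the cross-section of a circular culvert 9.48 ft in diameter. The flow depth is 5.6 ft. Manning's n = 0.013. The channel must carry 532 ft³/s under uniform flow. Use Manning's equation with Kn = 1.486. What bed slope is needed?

For a circular section of diameter D = 9.48 ft at depth y = 5.6 ft, the central angle is θ = 2 arccos(1 − 2y/D) = 3.506 rad. Then A = (D²/8)(θ − sin θ) = 43.4 ft² and P = Dθ/2 = 16.62 ft.
Hydraulic radius R = A/P = 43.4/16.62 = 2.611 ft.
From Manning's equation, S = [nQ / (1.486 A R^(2/3))]² = [0.013 × 532 / (1.486 × 43.4 × 2.611^(2/3))]² = 0.0032.

S = 0.0032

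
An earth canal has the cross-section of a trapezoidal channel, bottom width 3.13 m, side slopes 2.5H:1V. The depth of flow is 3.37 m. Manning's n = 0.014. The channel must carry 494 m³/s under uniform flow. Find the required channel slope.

S = 0.0141

With bottom width b = 3.13 m and side slope z = 2.5: A = (b + zy)y = (3.13 + 2.5×3.37)×3.37 = 38.94 m²; P = b + 2y√(1+z²) = 3.13 + 2×3.37×2.693 = 21.28 m.
Hydraulic radius R = A/P = 38.94/21.28 = 1.83 m.
From Manning's equation, S = [nQ / (1 A R^(2/3))]² = [0.014 × 494 / (1 × 38.94 × 1.83^(2/3))]² = 0.0141.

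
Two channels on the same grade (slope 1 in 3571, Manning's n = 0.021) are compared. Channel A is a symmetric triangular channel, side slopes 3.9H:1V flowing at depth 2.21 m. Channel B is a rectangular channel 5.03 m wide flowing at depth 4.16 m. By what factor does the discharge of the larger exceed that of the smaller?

1.42

Channel A: For a triangular section with side slope z = 3.9: A = zy² = 3.9×2.21² = 19.05 m²; P = 2y√(1+z²) = 2×2.21×4.026 = 17.8 m. Hydraulic radius R = A/P = 19.05/17.8 = 1.07 m. Q_A = (1/0.021)·19.05·1.07^(2/3)·√0.00028 = 15.88 m³/s.
Channel B: Flow area A = b·y = 5.03 × 4.16 = 20.92 m². Wetted perimeter P = b + 2y = 5.03 + 2×4.16 = 13.35 m. Hydraulic radius R = A/P = 20.92/13.35 = 1.567 m. Q_B = (1/0.021)·20.92·1.567^(2/3)·√0.00028 = 22.5 m³/s.
The larger discharge is 22.5 m³/s and the smaller is 15.88 m³/s; the ratio is 1.42.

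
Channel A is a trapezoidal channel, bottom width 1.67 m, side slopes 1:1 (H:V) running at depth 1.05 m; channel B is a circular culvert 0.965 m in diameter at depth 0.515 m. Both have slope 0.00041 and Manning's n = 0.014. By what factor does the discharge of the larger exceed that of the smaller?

Channel A: With bottom width b = 1.67 m and side slope z = 1: A = (b + zy)y = (1.67 + 1×1.05)×1.05 = 2.856 m²; P = b + 2y√(1+z²) = 1.67 + 2×1.05×1.414 = 4.64 m. Hydraulic radius R = A/P = 2.856/4.64 = 0.6155 m. Q_A = (1/0.014)·2.856·0.6155^(2/3)·√0.00041 = 2.989 m³/s.
Channel B: For a circular section of diameter D = 0.965 m at depth y = 0.515 m, the central angle is θ = 2 arccos(1 − 2y/D) = 3.276 rad. Then A = (D²/8)(θ − sin θ) = 0.397 m² and P = Dθ/2 = 1.581 m. Hydraulic radius R = A/P = 0.397/1.581 = 0.2511 m. Q_B = (1/0.014)·0.397·0.2511^(2/3)·√0.00041 = 0.2286 m³/s.
The larger discharge is 2.989 m³/s and the smaller is 0.2286 m³/s; the ratio is 13.1.

13.1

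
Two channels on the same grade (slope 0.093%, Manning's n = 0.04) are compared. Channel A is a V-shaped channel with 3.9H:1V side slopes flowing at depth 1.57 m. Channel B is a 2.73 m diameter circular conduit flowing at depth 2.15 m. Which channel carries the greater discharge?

channel A

Channel A: For a triangular section with side slope z = 3.9: A = zy² = 3.9×1.57² = 9.613 m²; P = 2y√(1+z²) = 2×1.57×4.026 = 12.64 m. Hydraulic radius R = A/P = 9.613/12.64 = 0.7604 m. Q_A = (1/0.04)·9.613·0.7604^(2/3)·√0.00093 = 6.106 m³/s.
Channel B: For a circular section of diameter D = 2.73 m at depth y = 2.15 m, the central angle is θ = 2 arccos(1 − 2y/D) = 4.367 rad. Then A = (D²/8)(θ − sin θ) = 4.945 m² and P = Dθ/2 = 5.961 m. Hydraulic radius R = A/P = 4.945/5.961 = 0.8296 m. Q_B = (1/0.04)·4.945·0.8296^(2/3)·√0.00093 = 3.328 m³/s.
Q_A = 6.106 m³/s vs Q_B = 3.328 m³/s, so channel A carries more.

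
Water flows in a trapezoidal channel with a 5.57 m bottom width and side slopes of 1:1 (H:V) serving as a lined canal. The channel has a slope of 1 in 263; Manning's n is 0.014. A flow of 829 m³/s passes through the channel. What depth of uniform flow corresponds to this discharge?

Manning's equation rearranged: A R^(2/3) = nQ / (1·√S) = 0.014 × 829 / (√0.003802) = 188.2.
Trying y = 5.63 m: A R^(2/3) = 129.2 — short.
Trying y = 8.48 m: A R^(2/3) = 301.8 — over.
Trying y = 6.77 m: A R^(2/3) = 188.1 — close enough.

y_n = 6.77 m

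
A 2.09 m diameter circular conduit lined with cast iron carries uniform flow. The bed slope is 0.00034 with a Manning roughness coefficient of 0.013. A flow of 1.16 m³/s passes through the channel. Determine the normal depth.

y_n = 0.877 m

Manning's equation rearranged: A R^(2/3) = nQ / (1·√S) = 0.013 × 1.16 / (√0.00034) = 0.8178.
Trying y = 0.987 m: A R^(2/3) = 1.009 — too large.
Trying y = 0.75 m: A R^(2/3) = 0.6133 — too small.
Trying y = 0.877 m: A R^(2/3) = 0.8182 — matches.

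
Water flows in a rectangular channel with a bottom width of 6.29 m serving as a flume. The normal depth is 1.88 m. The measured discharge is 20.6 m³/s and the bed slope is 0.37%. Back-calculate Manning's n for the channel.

n = 0.0389

Flow area A = b·y = 6.29 × 1.88 = 11.83 m². Wetted perimeter P = b + 2y = 6.29 + 2×1.88 = 10.05 m.
Hydraulic radius R = A/P = 11.83/10.05 = 1.177 m.
Rearranging Manning's equation: n = (1/Q) A R^(2/3) S^(1/2) = (1/20.6) × 11.83 × 1.177^(2/3) × √0.0037 = 0.0389.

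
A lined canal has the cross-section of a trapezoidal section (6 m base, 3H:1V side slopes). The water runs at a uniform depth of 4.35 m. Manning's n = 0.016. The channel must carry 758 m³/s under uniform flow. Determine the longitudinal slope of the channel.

With bottom width b = 6 m and side slope z = 3: A = (b + zy)y = (6 + 3×4.35)×4.35 = 82.87 m²; P = b + 2y√(1+z²) = 6 + 2×4.35×3.162 = 33.51 m.
Hydraulic radius R = A/P = 82.87/33.51 = 2.473 m.
From Manning's equation, S = [nQ / (1 A R^(2/3))]² = [0.016 × 758 / (1 × 82.87 × 2.473^(2/3))]² = 0.00641.

S = 0.00641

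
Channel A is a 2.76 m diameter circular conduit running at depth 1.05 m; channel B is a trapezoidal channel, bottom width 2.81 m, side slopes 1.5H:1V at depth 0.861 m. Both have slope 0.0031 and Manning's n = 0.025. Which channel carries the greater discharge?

channel B

Channel A: For a circular section of diameter D = 2.76 m at depth y = 1.05 m, the central angle is θ = 2 arccos(1 − 2y/D) = 2.659 rad. Then A = (D²/8)(θ − sin θ) = 2.089 m² and P = Dθ/2 = 3.669 m. Hydraulic radius R = A/P = 2.089/3.669 = 0.5695 m. Q_A = (1/0.025)·2.089·0.5695^(2/3)·√0.0031 = 3.197 m³/s.
Channel B: With bottom width b = 2.81 m and side slope z = 1.5: A = (b + zy)y = (2.81 + 1.5×0.861)×0.861 = 3.531 m²; P = b + 2y√(1+z²) = 2.81 + 2×0.861×1.803 = 5.914 m. Hydraulic radius R = A/P = 3.531/5.914 = 0.5971 m. Q_B = (1/0.025)·3.531·0.5971^(2/3)·√0.0031 = 5.577 m³/s.
Q_A = 3.197 m³/s vs Q_B = 5.577 m³/s, so channel B carries more.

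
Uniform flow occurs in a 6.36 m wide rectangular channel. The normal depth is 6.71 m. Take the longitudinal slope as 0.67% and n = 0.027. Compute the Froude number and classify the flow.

Flow area A = b·y = 6.36 × 6.71 = 42.68 m². Wetted perimeter P = b + 2y = 6.36 + 2×6.71 = 19.78 m.
Hydraulic radius R = A/P = 42.68/19.78 = 2.158 m.
V = (1/n) R^(2/3) √S = (1/0.027) × 2.158^(2/3) × √0.0067 = 5.062 m/s. Hydraulic depth D_h = A/T = 42.68/6.36 = 6.71 m.
Froude number Fr = V/√(g·D_h) = 5.062/√(9.81×6.71) = 0.624, which is less than 1, so the flow is subcritical.

subcritical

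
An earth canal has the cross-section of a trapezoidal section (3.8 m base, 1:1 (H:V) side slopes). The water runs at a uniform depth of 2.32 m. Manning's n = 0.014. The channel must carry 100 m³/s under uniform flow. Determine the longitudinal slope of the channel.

With bottom width b = 3.8 m and side slope z = 1: A = (b + zy)y = (3.8 + 1×2.32)×2.32 = 14.2 m²; P = b + 2y√(1+z²) = 3.8 + 2×2.32×1.414 = 10.36 m.
Hydraulic radius R = A/P = 14.2/10.36 = 1.37 m.
From Manning's equation, S = [nQ / (1 A R^(2/3))]² = [0.014 × 100 / (1 × 14.2 × 1.37^(2/3))]² = 0.00639.

S = 0.00639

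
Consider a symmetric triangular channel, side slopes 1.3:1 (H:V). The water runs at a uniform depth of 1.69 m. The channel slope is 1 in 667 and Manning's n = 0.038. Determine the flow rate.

For a triangular section with side slope z = 1.3: A = zy² = 1.3×1.69² = 3.713 m²; P = 2y√(1+z²) = 2×1.69×1.64 = 5.544 m.
Hydraulic radius R = A/P = 3.713/5.544 = 0.6698 m.
Manning's equation: Q = (1/n) A R^(2/3) S^(1/2) = (1/0.038) × 3.713 × 0.6698^(2/3) × 0.001499^(1/2) = 2.9 m³/s.

Q = 2.9 m³/s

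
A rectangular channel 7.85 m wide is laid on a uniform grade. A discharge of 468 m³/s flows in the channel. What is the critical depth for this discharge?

y_c = 7.13 m

For a rectangular channel, critical depth y_c = (q²/g)^(1/3) where q = Q/b = 468/7.85 = 59.62 m²/s.
So y_c = (59.62²/9.81)^(1/3) = 7.13 m.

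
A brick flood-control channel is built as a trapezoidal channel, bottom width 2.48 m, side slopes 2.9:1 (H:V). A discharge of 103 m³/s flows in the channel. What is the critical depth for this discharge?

At critical depth, Q² T / (g A³) = 1, i.e. A³/T = Q²/g = 103²/9.81 = 1081.
Trying y = 3.36 m: A³/T = 3154 — too large.
Trying y = 2.64 m: A³/T = 1077 — matches.

y_c = 2.64 m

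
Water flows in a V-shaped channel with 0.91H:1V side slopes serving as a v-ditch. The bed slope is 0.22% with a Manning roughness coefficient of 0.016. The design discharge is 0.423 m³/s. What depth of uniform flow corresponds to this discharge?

Manning's equation rearranged: A R^(2/3) = nQ / (1·√S) = 0.016 × 0.423 / (√0.0022) = 0.1443.
At y = 0.532 m: A R^(2/3) = 0.08181 — short.
At y = 0.783 m: A R^(2/3) = 0.2293 — over.
At y = 0.658 m: A R^(2/3) = 0.1442 — close enough.

y_n = 0.658 m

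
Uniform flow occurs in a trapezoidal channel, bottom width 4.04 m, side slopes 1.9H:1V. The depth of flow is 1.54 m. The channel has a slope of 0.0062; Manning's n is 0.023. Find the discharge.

Q = 36.9 m³/s

With bottom width b = 4.04 m and side slope z = 1.9: A = (b + zy)y = (4.04 + 1.9×1.54)×1.54 = 10.73 m²; P = b + 2y√(1+z²) = 4.04 + 2×1.54×2.147 = 10.65 m.
Hydraulic radius R = A/P = 10.73/10.65 = 1.007 m.
Manning's equation: Q = (1/n) A R^(2/3) S^(1/2) = (1/0.023) × 10.73 × 1.007^(2/3) × 0.0062^(1/2) = 36.9 m³/s.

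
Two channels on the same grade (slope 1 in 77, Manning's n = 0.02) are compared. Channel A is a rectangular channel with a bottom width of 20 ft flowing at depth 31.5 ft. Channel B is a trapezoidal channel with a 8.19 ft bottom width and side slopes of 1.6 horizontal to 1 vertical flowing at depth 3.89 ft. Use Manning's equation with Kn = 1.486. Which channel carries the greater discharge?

Channel A: Flow area A = b·y = 20 × 31.5 = 630 ft². Wetted perimeter P = b + 2y = 20 + 2×31.5 = 83 ft. Hydraulic radius R = A/P = 630/83 = 7.59 ft. Q_A = (1.486/0.02)·630·7.59^(2/3)·√0.01299 = 20600 ft³/s.
Channel B: With bottom width b = 8.19 ft and side slope z = 1.6: A = (b + zy)y = (8.19 + 1.6×3.89)×3.89 = 56.07 ft²; P = b + 2y√(1+z²) = 8.19 + 2×3.89×1.887 = 22.87 ft. Hydraulic radius R = A/P = 56.07/22.87 = 2.452 ft. Q_B = (1.486/0.02)·56.07·2.452^(2/3)·√0.01299 = 863.2 ft³/s.
Q_A = 20600 ft³/s vs Q_B = 863.2 ft³/s, so channel A carries more.

channel A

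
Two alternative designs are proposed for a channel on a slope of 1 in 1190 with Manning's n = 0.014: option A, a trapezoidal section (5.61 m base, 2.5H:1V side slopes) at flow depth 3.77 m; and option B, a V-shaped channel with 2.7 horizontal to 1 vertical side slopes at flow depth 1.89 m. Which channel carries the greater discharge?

Channel A: With bottom width b = 5.61 m and side slope z = 2.5: A = (b + zy)y = (5.61 + 2.5×3.77)×3.77 = 56.68 m²; P = b + 2y√(1+z²) = 5.61 + 2×3.77×2.693 = 25.91 m. Hydraulic radius R = A/P = 56.68/25.91 = 2.187 m. Q_A = (1/0.014)·56.68·2.187^(2/3)·√0.0008403 = 197.8 m³/s.
Channel B: For a triangular section with side slope z = 2.7: A = zy² = 2.7×1.89² = 9.645 m²; P = 2y√(1+z²) = 2×1.89×2.879 = 10.88 m. Hydraulic radius R = A/P = 9.645/10.88 = 0.8862 m. Q_B = (1/0.014)·9.645·0.8862^(2/3)·√0.0008403 = 18.42 m³/s.
Q_A = 197.8 m³/s vs Q_B = 18.42 m³/s, so channel A carries more.

channel A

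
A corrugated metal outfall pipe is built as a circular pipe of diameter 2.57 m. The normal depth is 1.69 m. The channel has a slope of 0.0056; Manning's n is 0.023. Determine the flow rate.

For a circular section of diameter D = 2.57 m at depth y = 1.69 m, the central angle is θ = 2 arccos(1 − 2y/D) = 3.783 rad. Then A = (D²/8)(θ − sin θ) = 3.617 m² and P = Dθ/2 = 4.861 m.
Hydraulic radius R = A/P = 3.617/4.861 = 0.7441 m.
Manning's equation: Q = (1/n) A R^(2/3) S^(1/2) = (1/0.023) × 3.617 × 0.7441^(2/3) × 0.0056^(1/2) = 9.66 m³/s.

Q = 9.66 m³/s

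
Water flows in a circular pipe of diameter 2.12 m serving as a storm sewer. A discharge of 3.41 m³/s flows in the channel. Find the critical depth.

y_c = 0.864 m

At critical depth, Q² T / (g A³) = 1, i.e. A³/T = Q²/g = 3.41²/9.81 = 1.185.
Trying y = 0.949 m: A³/T = 1.699 — over.
Trying y = 0.864 m: A³/T = 1.186 — ≈ 1.185.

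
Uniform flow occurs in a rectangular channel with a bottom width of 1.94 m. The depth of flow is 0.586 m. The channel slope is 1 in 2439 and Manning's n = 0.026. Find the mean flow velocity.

Flow area A = b·y = 1.94 × 0.586 = 1.137 m². Wetted perimeter P = b + 2y = 1.94 + 2×0.586 = 3.112 m.
Hydraulic radius R = A/P = 1.137/3.112 = 0.3653 m.
From Manning's equation, V = (1/n) R^(2/3) S^(1/2) = (1/0.026) × 0.3653^(2/3) × 0.00041^(1/2) = 0.398 m/s.

V = 0.398 m/s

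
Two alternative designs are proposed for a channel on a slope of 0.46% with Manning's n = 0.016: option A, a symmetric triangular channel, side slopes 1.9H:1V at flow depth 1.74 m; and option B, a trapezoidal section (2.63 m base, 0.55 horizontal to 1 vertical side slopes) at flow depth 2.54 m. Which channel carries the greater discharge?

Channel A: For a triangular section with side slope z = 1.9: A = zy² = 1.9×1.74² = 5.752 m²; P = 2y√(1+z²) = 2×1.74×2.147 = 7.472 m. Hydraulic radius R = A/P = 5.752/7.472 = 0.7699 m. Q_A = (1/0.016)·5.752·0.7699^(2/3)·√0.0046 = 20.48 m³/s.
Channel B: With bottom width b = 2.63 m and side slope z = 0.55: A = (b + zy)y = (2.63 + 0.55×2.54)×2.54 = 10.23 m²; P = b + 2y√(1+z²) = 2.63 + 2×2.54×1.141 = 8.428 m. Hydraulic radius R = A/P = 10.23/8.428 = 1.214 m. Q_B = (1/0.016)·10.23·1.214^(2/3)·√0.0046 = 49.33 m³/s.
Q_A = 20.48 m³/s vs Q_B = 49.33 m³/s, so channel B carries more.

channel B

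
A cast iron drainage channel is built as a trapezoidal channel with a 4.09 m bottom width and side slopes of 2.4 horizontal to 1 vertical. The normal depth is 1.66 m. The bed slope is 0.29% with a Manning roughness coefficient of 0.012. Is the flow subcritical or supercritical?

With bottom width b = 4.09 m and side slope z = 2.4: A = (b + zy)y = (4.09 + 2.4×1.66)×1.66 = 13.4 m²; P = b + 2y√(1+z²) = 4.09 + 2×1.66×2.6 = 12.72 m.
Hydraulic radius R = A/P = 13.4/12.72 = 1.054 m.
V = (1/n) R^(2/3) √S = (1/0.012) × 1.054^(2/3) × √0.0029 = 4.646 m/s. Hydraulic depth D_h = A/T = 13.4/12.06 = 1.112 m.
Froude number Fr = V/√(g·D_h) = 4.646/√(9.81×1.112) = 1.41, which is greater than 1, so the flow is supercritical.

supercritical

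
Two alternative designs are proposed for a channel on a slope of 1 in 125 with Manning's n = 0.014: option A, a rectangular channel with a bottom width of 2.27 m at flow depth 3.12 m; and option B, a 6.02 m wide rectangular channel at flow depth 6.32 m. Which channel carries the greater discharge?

Channel A: Flow area A = b·y = 2.27 × 3.12 = 7.082 m². Wetted perimeter P = b + 2y = 2.27 + 2×3.12 = 8.51 m. Hydraulic radius R = A/P = 7.082/8.51 = 0.8322 m. Q_A = (1/0.014)·7.082·0.8322^(2/3)·√0.008 = 40.03 m³/s.
Channel B: Flow area A = b·y = 6.02 × 6.32 = 38.05 m². Wetted perimeter P = b + 2y = 6.02 + 2×6.32 = 18.66 m. Hydraulic radius R = A/P = 38.05/18.66 = 2.039 m. Q_B = (1/0.014)·38.05·2.039^(2/3)·√0.008 = 390.8 m³/s.
Q_A = 40.03 m³/s vs Q_B = 390.8 m³/s, so channel B carries more.

channel B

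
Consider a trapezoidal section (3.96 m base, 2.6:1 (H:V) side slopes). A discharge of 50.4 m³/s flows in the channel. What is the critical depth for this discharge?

y_c = 1.76 m

At critical depth, Q² T / (g A³) = 1, i.e. A³/T = Q²/g = 50.4²/9.81 = 258.9.
Trying y = 2.1 m: A³/T = 520.2 — too large.
Trying y = 1.24 m: A³/T = 67.92 — too small.
Trying y = 1.76 m: A³/T = 258.6 — matches.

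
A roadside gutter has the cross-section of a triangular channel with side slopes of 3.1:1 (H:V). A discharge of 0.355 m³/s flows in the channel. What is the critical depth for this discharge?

At critical depth, Q² T / (g A³) = 1, i.e. A³/T = Q²/g = 0.355²/9.81 = 0.01285.
Trying y = 0.33 m: A³/T = 0.0188 — over.
Trying y = 0.229 m: A³/T = 0.003026 — short.
Trying y = 0.306 m: A³/T = 0.01289 — ≈ 0.01285.

y_c = 0.306 m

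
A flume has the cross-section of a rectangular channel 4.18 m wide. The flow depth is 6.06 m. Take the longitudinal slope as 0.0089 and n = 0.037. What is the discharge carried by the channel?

Flow area A = b·y = 4.18 × 6.06 = 25.33 m². Wetted perimeter P = b + 2y = 4.18 + 2×6.06 = 16.3 m.
Hydraulic radius R = A/P = 25.33/16.3 = 1.554 m.
Manning's equation: Q = (1/n) A R^(2/3) S^(1/2) = (1/0.037) × 25.33 × 1.554^(2/3) × 0.0089^(1/2) = 86.7 m³/s.

Q = 86.7 m³/s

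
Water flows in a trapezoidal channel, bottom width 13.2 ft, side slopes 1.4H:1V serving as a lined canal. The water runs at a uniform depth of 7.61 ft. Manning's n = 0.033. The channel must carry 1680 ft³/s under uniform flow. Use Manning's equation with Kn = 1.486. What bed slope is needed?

S = 0.00551

With bottom width b = 13.2 ft and side slope z = 1.4: A = (b + zy)y = (13.2 + 1.4×7.61)×7.61 = 181.5 ft²; P = b + 2y√(1+z²) = 13.2 + 2×7.61×1.72 = 39.39 ft.
Hydraulic radius R = A/P = 181.5/39.39 = 4.609 ft.
From Manning's equation, S = [nQ / (1.486 A R^(2/3))]² = [0.033 × 1680 / (1.486 × 181.5 × 4.609^(2/3))]² = 0.00551.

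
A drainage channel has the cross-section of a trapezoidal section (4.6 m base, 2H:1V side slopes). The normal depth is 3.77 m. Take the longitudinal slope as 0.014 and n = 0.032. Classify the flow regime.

With bottom width b = 4.6 m and side slope z = 2: A = (b + zy)y = (4.6 + 2×3.77)×3.77 = 45.77 m²; P = b + 2y√(1+z²) = 4.6 + 2×3.77×2.236 = 21.46 m.
Hydraulic radius R = A/P = 45.77/21.46 = 2.133 m.
V = (1/n) R^(2/3) √S = (1/0.032) × 2.133^(2/3) × √0.014 = 6.126 m/s. Hydraulic depth D_h = A/T = 45.77/19.68 = 2.326 m.
Froude number Fr = V/√(g·D_h) = 6.126/√(9.81×2.326) = 1.28, which is greater than 1, so the flow is supercritical.

supercritical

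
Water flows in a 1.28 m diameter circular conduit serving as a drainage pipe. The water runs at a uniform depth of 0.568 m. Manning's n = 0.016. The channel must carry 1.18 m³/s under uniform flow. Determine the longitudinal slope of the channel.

S = 0.00596

For a circular section of diameter D = 1.28 m at depth y = 0.568 m, the central angle is θ = 2 arccos(1 − 2y/D) = 2.916 rad. Then A = (D²/8)(θ − sin θ) = 0.5514 m² and P = Dθ/2 = 1.866 m.
Hydraulic radius R = A/P = 0.5514/1.866 = 0.2955 m.
From Manning's equation, S = [nQ / (1 A R^(2/3))]² = [0.016 × 1.18 / (1 × 0.5514 × 0.2955^(2/3))]² = 0.00596.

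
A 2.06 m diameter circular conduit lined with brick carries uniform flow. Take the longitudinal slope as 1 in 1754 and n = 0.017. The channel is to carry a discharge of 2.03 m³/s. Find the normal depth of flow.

Manning's equation rearranged: A R^(2/3) = nQ / (1·√S) = 0.017 × 2.03 / (√0.0005701) = 1.445.
Trying y = 1.06 m: A R^(2/3) = 1.124 — short.
Trying y = 1.24 m: A R^(2/3) = 1.446 — matches.

y_n = 1.24 m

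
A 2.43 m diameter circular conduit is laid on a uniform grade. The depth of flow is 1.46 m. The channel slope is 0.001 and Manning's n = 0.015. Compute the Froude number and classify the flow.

subcritical

For a circular section of diameter D = 2.43 m at depth y = 1.46 m, the central angle is θ = 2 arccos(1 − 2y/D) = 3.548 rad. Then A = (D²/8)(θ − sin θ) = 2.91 m² and P = Dθ/2 = 4.31 m.
Hydraulic radius R = A/P = 2.91/4.31 = 0.6751 m.
V = (1/n) R^(2/3) √S = (1/0.015) × 0.6751^(2/3) × √0.001 = 1.622 m/s. Hydraulic depth D_h = A/T = 2.91/2.38 = 1.223 m.
Froude number Fr = V/√(g·D_h) = 1.622/√(9.81×1.223) = 0.468, which is less than 1, so the flow is subcritical.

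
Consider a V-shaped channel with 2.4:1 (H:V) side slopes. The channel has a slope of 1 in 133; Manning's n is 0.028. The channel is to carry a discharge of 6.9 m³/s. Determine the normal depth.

Manning's equation rearranged: A R^(2/3) = nQ / (1·√S) = 0.028 × 6.9 / (√0.007519) = 2.228.
Trying y = 1.48 m: A R^(2/3) = 4.077 — too large.
Trying y = 1.03 m: A R^(2/3) = 1.551 — too small.
Trying y = 1.18 m: A R^(2/3) = 2.229 — close enough.

y_n = 1.18 m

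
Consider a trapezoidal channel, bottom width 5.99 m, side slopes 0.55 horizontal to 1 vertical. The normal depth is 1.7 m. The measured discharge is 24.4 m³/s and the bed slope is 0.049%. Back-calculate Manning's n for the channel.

n = 0.012

With bottom width b = 5.99 m and side slope z = 0.55: A = (b + zy)y = (5.99 + 0.55×1.7)×1.7 = 11.77 m²; P = b + 2y√(1+z²) = 5.99 + 2×1.7×1.141 = 9.87 m.
Hydraulic radius R = A/P = 11.77/9.87 = 1.193 m.
Rearranging Manning's equation: n = (1/Q) A R^(2/3) S^(1/2) = (1/24.4) × 11.77 × 1.193^(2/3) × √0.00049 = 0.012.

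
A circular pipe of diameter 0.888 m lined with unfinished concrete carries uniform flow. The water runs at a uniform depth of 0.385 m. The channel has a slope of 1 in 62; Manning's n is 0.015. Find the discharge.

For a circular section of diameter D = 0.888 m at depth y = 0.385 m, the central angle is θ = 2 arccos(1 − 2y/D) = 2.875 rad. Then A = (D²/8)(θ − sin θ) = 0.2574 m² and P = Dθ/2 = 1.277 m.
Hydraulic radius R = A/P = 0.2574/1.277 = 0.2017 m.
Manning's equation: Q = (1/n) A R^(2/3) S^(1/2) = (1/0.015) × 0.2574 × 0.2017^(2/3) × 0.01613^(1/2) = 0.75 m³/s.

Q = 0.75 m³/s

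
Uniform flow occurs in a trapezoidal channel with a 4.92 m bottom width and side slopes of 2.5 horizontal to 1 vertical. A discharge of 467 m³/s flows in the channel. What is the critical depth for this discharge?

y_c = 5.01 m

At critical depth, Q² T / (g A³) = 1, i.e. A³/T = Q²/g = 467²/9.81 = 22230.
Trying y = 6.36 m: A³/T = 63230 — high.
Trying y = 4.06 m: A³/T = 9082 — low.
Trying y = 5.01 m: A³/T = 22280 — close enough.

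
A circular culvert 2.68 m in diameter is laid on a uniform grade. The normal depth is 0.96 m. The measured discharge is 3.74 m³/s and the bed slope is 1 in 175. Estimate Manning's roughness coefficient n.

n = 0.024

For a circular section of diameter D = 2.68 m at depth y = 0.96 m, the central angle is θ = 2 arccos(1 − 2y/D) = 2.567 rad. Then A = (D²/8)(θ − sin θ) = 1.816 m² and P = Dθ/2 = 3.439 m.
Hydraulic radius R = A/P = 1.816/3.439 = 0.528 m.
Rearranging Manning's equation: n = (1/Q) A R^(2/3) S^(1/2) = (1/3.74) × 1.816 × 0.528^(2/3) × √0.005714 = 0.024.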